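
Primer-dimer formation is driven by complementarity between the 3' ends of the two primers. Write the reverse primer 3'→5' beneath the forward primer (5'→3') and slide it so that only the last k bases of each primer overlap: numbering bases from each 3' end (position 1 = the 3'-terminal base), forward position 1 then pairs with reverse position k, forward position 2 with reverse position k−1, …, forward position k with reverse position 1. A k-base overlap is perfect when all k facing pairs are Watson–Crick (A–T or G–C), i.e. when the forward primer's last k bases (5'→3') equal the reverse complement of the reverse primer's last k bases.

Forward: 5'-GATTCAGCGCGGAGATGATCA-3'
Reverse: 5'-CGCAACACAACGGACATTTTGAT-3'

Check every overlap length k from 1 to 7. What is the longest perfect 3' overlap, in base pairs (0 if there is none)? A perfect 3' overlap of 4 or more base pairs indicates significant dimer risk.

Last 7 bases (5'→3') — forward …ATGATCA, reverse …TTTTGAT.
Reverse complement of the reverse primer's last 7 bases: ATCAAAA; its first k bases are the reverse complement of the reverse primer's last k bases, so a perfect k-base overlap needs the forward primer's last k bases to equal them.
Comparing (forward last k vs required): k=1: A vs A ✓; k=2: CA vs AT ✗; k=3: TCA vs ATC ✗; k=4: ATCA vs ATCA ✓; k=5: GATCA vs ATCAA ✗; k=6: TGATCA vs ATCAAA ✗; k=7: ATGATCA vs ATCAAAA ✗.
Perfect overlaps at k = 1, 4; the largest is 4.

Longest perfect overlap: 4 complementary base pairs; significant dimer risk (threshold 4).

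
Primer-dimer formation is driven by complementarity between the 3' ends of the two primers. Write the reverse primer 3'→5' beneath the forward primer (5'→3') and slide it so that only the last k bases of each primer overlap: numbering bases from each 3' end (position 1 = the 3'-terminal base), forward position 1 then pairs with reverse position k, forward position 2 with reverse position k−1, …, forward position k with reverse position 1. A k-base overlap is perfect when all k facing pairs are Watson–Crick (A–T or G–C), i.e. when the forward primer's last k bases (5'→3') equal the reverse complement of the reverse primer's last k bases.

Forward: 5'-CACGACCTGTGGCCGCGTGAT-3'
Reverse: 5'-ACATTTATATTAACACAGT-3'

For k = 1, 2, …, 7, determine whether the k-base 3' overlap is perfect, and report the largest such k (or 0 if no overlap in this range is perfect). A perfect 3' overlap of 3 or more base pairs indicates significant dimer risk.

Longest perfect overlap: 0 complementary base pairs; below the dimer-risk threshold (threshold 3).

Last 7 bases (5'→3') — forward …GCGTGAT, reverse …ACACAGT.
Reverse complement of the reverse primer's last 7 bases: ACTGTGT; its first k bases are the reverse complement of the reverse primer's last k bases, so a perfect k-base overlap needs the forward primer's last k bases to equal them.
Comparing (forward last k vs required): k=1: T vs A ✗; k=2: AT vs AC ✗; k=3: GAT vs ACT ✗; k=4: TGAT vs ACTG ✗; k=5: GTGAT vs ACTGT ✗; k=6: CGTGAT vs ACTGTG ✗; k=7: GCGTGAT vs ACTGTGT ✗.
No overlap length from 1 to 7 is perfect, so the longest perfect 3' overlap is 0.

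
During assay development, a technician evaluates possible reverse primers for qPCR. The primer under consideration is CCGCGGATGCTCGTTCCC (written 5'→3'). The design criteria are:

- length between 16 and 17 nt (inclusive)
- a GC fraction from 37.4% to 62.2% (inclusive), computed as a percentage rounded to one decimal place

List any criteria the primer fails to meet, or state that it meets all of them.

Base counts: A=1, T=4, G=5, C=8 (length 18).
length: length 18, outside 16–17 ✗
GC content: GC 13/18 = 72.2%, outside 37.4–62.2% ✗

Fails: length, GC content.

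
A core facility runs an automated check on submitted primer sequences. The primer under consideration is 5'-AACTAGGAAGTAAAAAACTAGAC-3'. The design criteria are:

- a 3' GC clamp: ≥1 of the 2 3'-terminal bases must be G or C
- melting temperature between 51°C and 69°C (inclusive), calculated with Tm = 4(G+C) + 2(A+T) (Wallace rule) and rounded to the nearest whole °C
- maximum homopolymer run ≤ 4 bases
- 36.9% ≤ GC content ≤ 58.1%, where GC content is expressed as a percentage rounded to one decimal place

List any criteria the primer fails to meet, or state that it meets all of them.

Base counts: A=13, T=3, G=4, C=3 (length 23).
GC clamp: 3' end AC has 1 G/C ✓
Tm: Tm = 2·16 + 4·7 = 60°C ✓
homopolymer run: longest run = 6, exceeds 4 ✗
GC content: GC 7/23 = 30.4%, outside 36.9–58.1% ✗

Fails: homopolymer run, GC content.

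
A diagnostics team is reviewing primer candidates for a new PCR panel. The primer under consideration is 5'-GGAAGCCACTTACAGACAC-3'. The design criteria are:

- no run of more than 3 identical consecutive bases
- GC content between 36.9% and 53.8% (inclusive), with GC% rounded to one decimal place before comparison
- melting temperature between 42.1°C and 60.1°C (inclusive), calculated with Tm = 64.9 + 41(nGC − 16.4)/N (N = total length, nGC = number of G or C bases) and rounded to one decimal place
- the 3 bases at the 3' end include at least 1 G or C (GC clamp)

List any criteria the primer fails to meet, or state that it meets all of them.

Meets all criteria.

Base counts: A=7, T=2, G=4, C=6 (length 19).
homopolymer run: longest run = 2 ✓
GC content: GC 10/19 = 52.6% ✓
Tm: Tm = 64.9 + 41·(10 − 16.4)/19 = 51.1°C ✓
GC clamp: 3' end CAC has 2 G/C ✓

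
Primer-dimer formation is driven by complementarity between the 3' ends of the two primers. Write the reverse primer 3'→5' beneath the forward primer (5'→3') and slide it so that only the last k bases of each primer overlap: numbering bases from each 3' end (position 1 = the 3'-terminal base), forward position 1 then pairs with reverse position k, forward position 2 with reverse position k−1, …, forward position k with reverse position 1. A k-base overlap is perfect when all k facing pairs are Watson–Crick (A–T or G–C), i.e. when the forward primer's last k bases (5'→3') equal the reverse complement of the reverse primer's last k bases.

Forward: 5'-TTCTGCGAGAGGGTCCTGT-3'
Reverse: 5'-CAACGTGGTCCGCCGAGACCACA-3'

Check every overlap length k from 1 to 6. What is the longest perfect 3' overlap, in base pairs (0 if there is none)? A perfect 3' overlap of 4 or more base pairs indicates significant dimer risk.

Last 6 bases (5'→3') — forward …TCCTGT, reverse …ACCACA.
Reverse complement of the reverse primer's last 6 bases: TGTGGT; its first k bases are the reverse complement of the reverse primer's last k bases, so a perfect k-base overlap needs the forward primer's last k bases to equal them.
Comparing (forward last k vs required): k=1: T vs T ✓; k=2: GT vs TG ✗; k=3: TGT vs TGT ✓; k=4: CTGT vs TGTG ✗; k=5: CCTGT vs TGTGG ✗; k=6: TCCTGT vs TGTGGT ✗.
Perfect overlaps at k = 1, 3; the largest is 3.

Longest perfect overlap: 3 complementary base pairs; below the dimer-risk threshold (threshold 4).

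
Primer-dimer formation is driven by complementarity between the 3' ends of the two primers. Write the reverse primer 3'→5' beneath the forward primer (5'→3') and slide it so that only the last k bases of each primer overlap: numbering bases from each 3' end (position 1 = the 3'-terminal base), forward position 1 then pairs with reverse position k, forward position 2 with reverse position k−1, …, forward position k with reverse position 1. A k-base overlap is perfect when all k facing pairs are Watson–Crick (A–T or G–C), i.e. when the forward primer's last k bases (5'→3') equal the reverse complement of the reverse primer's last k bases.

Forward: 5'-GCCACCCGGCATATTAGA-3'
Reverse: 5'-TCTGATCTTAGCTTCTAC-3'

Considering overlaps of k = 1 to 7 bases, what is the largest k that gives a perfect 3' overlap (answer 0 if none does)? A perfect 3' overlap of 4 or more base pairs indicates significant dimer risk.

Last 7 bases (5'→3') — forward …TATTAGA, reverse …CTTCTAC.
Reverse complement of the reverse primer's last 7 bases: GTAGAAG; its first k bases are the reverse complement of the reverse primer's last k bases, so a perfect k-base overlap needs the forward primer's last k bases to equal them.
Comparing (forward last k vs required): k=1: A vs G ✗; k=2: GA vs GT ✗; k=3: AGA vs GTA ✗; k=4: TAGA vs GTAG ✗; k=5: TTAGA vs GTAGA ✗; k=6: ATTAGA vs GTAGAA ✗; k=7: TATTAGA vs GTAGAAG ✗.
No overlap length from 1 to 7 is perfect, so the longest perfect 3' overlap is 0.

Longest perfect overlap: 0 complementary base pairs; below the dimer-risk threshold (threshold 4).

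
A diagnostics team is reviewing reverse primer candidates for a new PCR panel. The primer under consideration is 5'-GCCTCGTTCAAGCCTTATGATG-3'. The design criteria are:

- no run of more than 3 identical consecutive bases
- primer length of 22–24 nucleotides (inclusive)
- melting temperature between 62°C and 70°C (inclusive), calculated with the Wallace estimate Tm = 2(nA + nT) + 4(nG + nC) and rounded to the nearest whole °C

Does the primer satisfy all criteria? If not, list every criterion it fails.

Base counts: A=4, T=7, G=5, C=6 (length 22).
homopolymer run: longest run = 2 ✓
length: length 22 ✓
Tm: Tm = 2·11 + 4·11 = 66°C ✓

Meets all criteria.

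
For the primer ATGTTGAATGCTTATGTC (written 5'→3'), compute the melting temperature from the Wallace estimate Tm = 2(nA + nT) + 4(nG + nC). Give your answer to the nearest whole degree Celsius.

Base counts: A=4, T=8, G=4, C=2 (length 18).
Tm = 2·(4+8) + 4·(4+2) = 2·12 + 4·6 = 24 + 24 = 48°C.

48°C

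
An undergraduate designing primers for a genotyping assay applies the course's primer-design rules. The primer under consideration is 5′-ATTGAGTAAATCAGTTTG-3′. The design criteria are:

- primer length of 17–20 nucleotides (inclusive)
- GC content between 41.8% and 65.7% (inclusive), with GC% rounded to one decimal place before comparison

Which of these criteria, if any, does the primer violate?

Base counts: A=6, T=7, G=4, C=1 (length 18).
length: length 18 ✓
GC content: GC 5/18 = 27.8%, outside 41.8–65.7% ✗

Fails: GC content.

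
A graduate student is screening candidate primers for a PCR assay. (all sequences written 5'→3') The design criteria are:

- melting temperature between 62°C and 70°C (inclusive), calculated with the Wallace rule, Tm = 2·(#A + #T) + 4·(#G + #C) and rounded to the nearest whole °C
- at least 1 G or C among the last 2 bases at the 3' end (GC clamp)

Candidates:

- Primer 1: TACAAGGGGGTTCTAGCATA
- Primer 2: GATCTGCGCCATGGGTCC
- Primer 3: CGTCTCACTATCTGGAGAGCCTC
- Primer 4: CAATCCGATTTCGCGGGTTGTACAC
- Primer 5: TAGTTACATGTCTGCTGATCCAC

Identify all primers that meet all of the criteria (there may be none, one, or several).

Primer 5 only.

Primer 1 (20 nt, A=6 T=5 G=6 C=3): Tm = 2·11 + 4·9 = 58°C, outside 62–70°C ✗; 3' end TA has 0 G/C, need ≥1 ✗ — fails.
Primer 2 (18 nt, A=2 T=4 G=6 C=6): Tm = 2·6 + 4·12 = 60°C, outside 62–70°C ✗; 3' end CC has 2 G/C ✓ — fails.
Primer 3 (23 nt, A=4 T=6 G=5 C=8): Tm = 2·10 + 4·13 = 72°C, outside 62–70°C ✗; 3' end TC has 1 G/C ✓ — fails.
Primer 4 (25 nt, A=5 T=7 G=6 C=7): Tm = 2·12 + 4·13 = 76°C, outside 62–70°C ✗; 3' end AC has 1 G/C ✓ — fails.
Primer 5 (23 nt, A=5 T=8 G=4 C=6): Tm = 2·13 + 4·10 = 66°C ✓; 3' end AC has 1 G/C ✓ — passes.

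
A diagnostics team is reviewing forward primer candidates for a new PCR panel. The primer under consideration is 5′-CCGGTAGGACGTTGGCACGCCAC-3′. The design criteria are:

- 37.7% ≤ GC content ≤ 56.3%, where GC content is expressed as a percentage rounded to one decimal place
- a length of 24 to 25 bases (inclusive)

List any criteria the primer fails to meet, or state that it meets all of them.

Fails: GC content, length.

Base counts: A=4, T=3, G=8, C=8 (length 23).
GC content: GC 16/23 = 69.6%, outside 37.7–56.3% ✗
length: length 23, outside 24–25 ✗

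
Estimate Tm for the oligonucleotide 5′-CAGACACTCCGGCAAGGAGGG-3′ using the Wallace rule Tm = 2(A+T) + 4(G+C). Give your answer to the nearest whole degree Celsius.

Base counts: A=6, T=1, G=8, C=6 (length 21).
Tm = 2·(6+1) + 4·(8+6) = 2·7 + 4·14 = 14 + 56 = 70°C.

70°C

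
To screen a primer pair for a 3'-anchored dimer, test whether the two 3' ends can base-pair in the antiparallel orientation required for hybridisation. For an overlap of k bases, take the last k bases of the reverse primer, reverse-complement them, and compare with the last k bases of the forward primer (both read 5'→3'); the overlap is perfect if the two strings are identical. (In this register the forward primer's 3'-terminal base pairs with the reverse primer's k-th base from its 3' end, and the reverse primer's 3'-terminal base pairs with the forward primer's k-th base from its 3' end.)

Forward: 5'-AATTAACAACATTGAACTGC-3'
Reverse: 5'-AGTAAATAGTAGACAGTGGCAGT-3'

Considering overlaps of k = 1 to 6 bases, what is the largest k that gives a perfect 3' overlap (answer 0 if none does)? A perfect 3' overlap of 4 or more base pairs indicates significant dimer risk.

Last 6 bases (5'→3') — forward …AACTGC, reverse …GGCAGT.
Reverse complement of the reverse primer's last 6 bases: ACTGCC; its first k bases are the reverse complement of the reverse primer's last k bases, so a perfect k-base overlap needs the forward primer's last k bases to equal them.
Comparing (forward last k vs required): k=1: C vs A ✗; k=2: GC vs AC ✗; k=3: TGC vs ACT ✗; k=4: CTGC vs ACTG ✗; k=5: ACTGC vs ACTGC ✓; k=6: AACTGC vs ACTGCC ✗.
Only k = 5 is perfect, so the longest perfect 3' overlap is 5.

Longest perfect overlap: 5 complementary base pairs; significant dimer risk (threshold 4).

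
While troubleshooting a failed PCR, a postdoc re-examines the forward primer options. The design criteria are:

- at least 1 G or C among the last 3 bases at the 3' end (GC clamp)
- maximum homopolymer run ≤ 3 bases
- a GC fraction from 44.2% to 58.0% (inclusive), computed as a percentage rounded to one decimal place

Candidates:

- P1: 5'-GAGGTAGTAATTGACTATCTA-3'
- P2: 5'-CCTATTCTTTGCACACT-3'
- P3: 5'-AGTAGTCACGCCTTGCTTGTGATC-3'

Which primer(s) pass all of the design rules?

P3 only.

P1 (21 nt, A=7 T=7 G=5 C=2): 3' end CTA has 1 G/C ✓; longest run = 2 ✓; GC 7/21 = 33.3%, outside 44.2–58.0% ✗ — fails.
P2 (17 nt, A=3 T=7 G=1 C=6): 3' end ACT has 1 G/C ✓; longest run = 3 ✓; GC 7/17 = 41.2%, outside 44.2–58.0% ✗ — fails.
P3 (24 nt, A=4 T=8 G=6 C=6): 3' end ATC has 1 G/C ✓; longest run = 2 ✓; GC 12/24 = 50.0% ✓ — passes.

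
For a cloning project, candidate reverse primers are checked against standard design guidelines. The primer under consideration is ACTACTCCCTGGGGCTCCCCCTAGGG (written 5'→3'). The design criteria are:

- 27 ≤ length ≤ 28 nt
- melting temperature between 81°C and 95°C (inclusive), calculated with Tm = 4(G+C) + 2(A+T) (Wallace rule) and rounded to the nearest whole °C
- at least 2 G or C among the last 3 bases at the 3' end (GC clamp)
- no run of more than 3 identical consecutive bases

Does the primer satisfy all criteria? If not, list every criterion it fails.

Fails: length, homopolymer run.

Base counts: A=3, T=5, G=7, C=11 (length 26).
length: length 26, outside 27–28 ✗
Tm: Tm = 2·8 + 4·18 = 88°C ✓
GC clamp: 3' end GGG has 3 G/C ✓
homopolymer run: longest run = 5, exceeds 3 ✗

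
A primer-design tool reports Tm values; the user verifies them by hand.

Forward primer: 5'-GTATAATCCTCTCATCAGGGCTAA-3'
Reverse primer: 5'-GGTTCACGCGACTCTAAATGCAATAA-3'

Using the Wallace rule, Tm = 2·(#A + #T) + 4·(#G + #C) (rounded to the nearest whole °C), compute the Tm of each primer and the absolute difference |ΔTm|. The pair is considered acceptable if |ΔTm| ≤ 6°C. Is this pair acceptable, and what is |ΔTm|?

|ΔTm| = 6°C; the pair is acceptable.

Forward: A=7 T=7 G=4 C=6 → Tm = 2·14 + 4·10 = 68°C.
Reverse: A=9 T=6 G=5 C=6 → Tm = 2·15 + 4·11 = 74°C.
|ΔTm| = |68 − 74| = 6°C, ≤ 6°C.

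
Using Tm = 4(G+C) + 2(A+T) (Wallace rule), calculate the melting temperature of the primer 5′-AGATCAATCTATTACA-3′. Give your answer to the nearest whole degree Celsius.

40°C

Base counts: A=7, T=5, G=1, C=3 (length 16).
Tm = 2·(7+5) + 4·(1+3) = 2·12 + 4·4 = 24 + 16 = 40°C.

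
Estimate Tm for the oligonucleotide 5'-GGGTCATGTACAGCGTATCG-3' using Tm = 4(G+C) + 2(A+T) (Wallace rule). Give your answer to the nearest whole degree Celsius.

62°C

Base counts: A=4, T=5, G=7, C=4 (length 20).
Tm = 2·(4+5) + 4·(7+4) = 2·9 + 4·11 = 18 + 44 = 62°C.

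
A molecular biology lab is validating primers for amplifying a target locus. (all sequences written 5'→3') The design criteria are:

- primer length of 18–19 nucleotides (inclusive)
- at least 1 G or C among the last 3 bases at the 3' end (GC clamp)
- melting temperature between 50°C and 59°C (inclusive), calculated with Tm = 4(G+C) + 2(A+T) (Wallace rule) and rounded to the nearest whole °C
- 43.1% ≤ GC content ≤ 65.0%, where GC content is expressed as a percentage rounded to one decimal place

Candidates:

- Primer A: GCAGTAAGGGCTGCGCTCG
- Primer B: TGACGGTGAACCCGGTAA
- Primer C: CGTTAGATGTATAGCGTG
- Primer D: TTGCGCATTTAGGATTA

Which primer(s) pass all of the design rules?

Primer C only.

Primer A (19 nt, A=3 T=3 G=8 C=5): length 19 ✓; 3' end TCG has 2 G/C ✓; Tm = 2·6 + 4·13 = 64°C, outside 50–59°C ✗; GC 13/19 = 68.4%, outside 43.1–65.0% ✗ — fails.
Primer B (18 nt, A=5 T=3 G=6 C=4): length 18 ✓; 3' end TAA has 0 G/C, need ≥1 ✗; Tm = 2·8 + 4·10 = 56°C ✓; GC 10/18 = 55.6% ✓ — fails.
Primer C (18 nt, A=4 T=6 G=6 C=2): length 18 ✓; 3' end GTG has 2 G/C ✓; Tm = 2·10 + 4·8 = 52°C ✓; GC 8/18 = 44.4% ✓ — passes.
Primer D (17 nt, A=4 T=7 G=4 C=2): length 17, outside 18–19 ✗; 3' end TTA has 0 G/C, need ≥1 ✗; Tm = 2·11 + 4·6 = 46°C, outside 50–59°C ✗; GC 6/17 = 35.3%, outside 43.1–65.0% ✗ — fails.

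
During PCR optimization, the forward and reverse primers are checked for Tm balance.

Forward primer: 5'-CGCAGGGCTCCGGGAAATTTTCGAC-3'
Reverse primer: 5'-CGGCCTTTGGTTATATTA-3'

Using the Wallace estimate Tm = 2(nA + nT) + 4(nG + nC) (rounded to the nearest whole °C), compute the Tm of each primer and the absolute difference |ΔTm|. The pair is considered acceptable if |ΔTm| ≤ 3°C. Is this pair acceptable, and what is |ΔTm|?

|ΔTm| = 30°C; the pair is not acceptable.

Forward: A=5 T=5 G=8 C=7 → Tm = 2·10 + 4·15 = 80°C.
Reverse: A=3 T=8 G=4 C=3 → Tm = 2·11 + 4·7 = 50°C.
|ΔTm| = |80 − 50| = 30°C, > 3°C.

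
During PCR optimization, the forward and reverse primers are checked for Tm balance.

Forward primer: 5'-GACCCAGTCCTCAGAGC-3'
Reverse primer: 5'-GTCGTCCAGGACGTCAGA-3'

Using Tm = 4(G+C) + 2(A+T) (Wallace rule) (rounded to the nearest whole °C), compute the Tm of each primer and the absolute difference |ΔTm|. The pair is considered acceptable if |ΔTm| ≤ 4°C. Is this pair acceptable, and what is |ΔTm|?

Forward: A=4 T=2 G=4 C=7 → Tm = 2·6 + 4·11 = 56°C.
Reverse: A=4 T=3 G=6 C=5 → Tm = 2·7 + 4·11 = 58°C.
|ΔTm| = |56 − 58| = 2°C, ≤ 4°C.

|ΔTm| = 2°C; the pair is acceptable.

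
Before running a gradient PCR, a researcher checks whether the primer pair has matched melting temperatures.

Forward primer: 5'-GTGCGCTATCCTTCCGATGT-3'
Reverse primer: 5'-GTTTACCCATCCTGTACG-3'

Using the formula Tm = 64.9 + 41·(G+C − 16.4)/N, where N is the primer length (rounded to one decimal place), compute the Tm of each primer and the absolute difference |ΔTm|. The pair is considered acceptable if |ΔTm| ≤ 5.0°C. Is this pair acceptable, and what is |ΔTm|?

Forward: G+C = 11, N = 20 → Tm = 64.9 + 41·(11 − 16.4)/20 = 53.8°C.
Reverse: G+C = 9, N = 18 → Tm = 64.9 + 41·(9 − 16.4)/18 = 48.0°C.
|ΔTm| = |53.8 − 48.0| = 5.8°C, > 5.0°C.

|ΔTm| = 5.8°C; the pair is not acceptable.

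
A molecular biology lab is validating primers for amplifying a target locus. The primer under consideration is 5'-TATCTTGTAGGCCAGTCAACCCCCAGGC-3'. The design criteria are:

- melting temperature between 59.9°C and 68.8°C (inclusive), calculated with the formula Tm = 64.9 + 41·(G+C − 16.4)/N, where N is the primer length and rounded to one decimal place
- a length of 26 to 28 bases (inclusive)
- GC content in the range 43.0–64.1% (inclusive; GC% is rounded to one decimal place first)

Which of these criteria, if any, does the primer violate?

Base counts: A=6, T=6, G=6, C=10 (length 28).
Tm: Tm = 64.9 + 41·(16 − 16.4)/28 = 64.3°C ✓
length: length 28 ✓
GC content: GC 16/28 = 57.1% ✓

Meets all criteria.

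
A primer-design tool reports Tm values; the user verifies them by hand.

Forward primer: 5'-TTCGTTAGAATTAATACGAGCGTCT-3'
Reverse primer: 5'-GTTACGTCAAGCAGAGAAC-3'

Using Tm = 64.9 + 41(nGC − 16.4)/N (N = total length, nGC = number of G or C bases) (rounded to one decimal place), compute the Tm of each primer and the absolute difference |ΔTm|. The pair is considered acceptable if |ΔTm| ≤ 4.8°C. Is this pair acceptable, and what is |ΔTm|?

|ΔTm| = 3.9°C; the pair is acceptable.

Forward: G+C = 9, N = 25 → Tm = 64.9 + 41·(9 − 16.4)/25 = 52.8°C.
Reverse: G+C = 9, N = 19 → Tm = 64.9 + 41·(9 − 16.4)/19 = 48.9°C.
|ΔTm| = |52.8 − 48.9| = 3.9°C, ≤ 4.8°C.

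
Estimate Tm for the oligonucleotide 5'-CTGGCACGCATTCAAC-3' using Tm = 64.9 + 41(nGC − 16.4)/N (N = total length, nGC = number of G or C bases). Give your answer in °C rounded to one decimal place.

Base counts: A=4, T=3, G=3, C=6; G+C = 9, N = 16.
Tm = 64.9 + 41·(9 − 16.4)/16 = 64.9 + -303.40/16 = 45.9°C.

45.9°C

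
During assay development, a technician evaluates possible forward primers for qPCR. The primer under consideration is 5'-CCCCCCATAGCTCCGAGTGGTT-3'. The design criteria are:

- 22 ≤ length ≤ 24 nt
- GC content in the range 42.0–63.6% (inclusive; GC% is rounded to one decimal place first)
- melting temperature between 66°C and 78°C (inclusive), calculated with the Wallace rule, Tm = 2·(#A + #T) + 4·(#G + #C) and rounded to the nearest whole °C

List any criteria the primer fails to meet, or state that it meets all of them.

Base counts: A=3, T=5, G=5, C=9 (length 22).
length: length 22 ✓
GC content: GC 14/22 = 63.6% ✓
Tm: Tm = 2·8 + 4·14 = 72°C ✓

Meets all criteria.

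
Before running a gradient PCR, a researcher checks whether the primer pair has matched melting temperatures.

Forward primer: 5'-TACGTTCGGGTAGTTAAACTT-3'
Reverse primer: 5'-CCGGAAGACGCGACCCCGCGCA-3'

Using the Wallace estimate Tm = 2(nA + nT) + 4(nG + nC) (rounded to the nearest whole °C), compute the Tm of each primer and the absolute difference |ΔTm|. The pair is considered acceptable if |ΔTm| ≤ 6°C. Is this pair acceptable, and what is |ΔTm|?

Forward: A=5 T=8 G=5 C=3 → Tm = 2·13 + 4·8 = 58°C.
Reverse: A=5 T=0 G=7 C=10 → Tm = 2·5 + 4·17 = 78°C.
|ΔTm| = |58 − 78| = 20°C, > 6°C.

|ΔTm| = 20°C; the pair is not acceptable.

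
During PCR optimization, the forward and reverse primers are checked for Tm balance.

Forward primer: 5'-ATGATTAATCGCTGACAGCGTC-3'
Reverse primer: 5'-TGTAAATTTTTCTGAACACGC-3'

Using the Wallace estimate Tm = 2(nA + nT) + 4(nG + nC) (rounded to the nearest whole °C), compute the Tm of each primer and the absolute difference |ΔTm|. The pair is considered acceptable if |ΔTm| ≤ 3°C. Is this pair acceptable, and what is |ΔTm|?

|ΔTm| = 8°C; the pair is not acceptable.

Forward: A=6 T=6 G=5 C=5 → Tm = 2·12 + 4·10 = 64°C.
Reverse: A=6 T=8 G=3 C=4 → Tm = 2·14 + 4·7 = 56°C.
|ΔTm| = |64 − 56| = 8°C, > 3°C.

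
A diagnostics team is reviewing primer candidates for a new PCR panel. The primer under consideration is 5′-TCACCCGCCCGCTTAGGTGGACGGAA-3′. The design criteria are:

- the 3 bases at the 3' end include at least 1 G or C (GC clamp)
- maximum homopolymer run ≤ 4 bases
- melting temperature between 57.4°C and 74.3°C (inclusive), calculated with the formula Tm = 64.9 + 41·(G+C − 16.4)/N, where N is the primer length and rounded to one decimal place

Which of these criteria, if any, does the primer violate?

Base counts: A=5, T=4, G=8, C=9 (length 26).
GC clamp: 3' end GAA has 1 G/C ✓
homopolymer run: longest run = 3 ✓
Tm: Tm = 64.9 + 41·(17 − 16.4)/26 = 65.8°C ✓

Meets all criteria.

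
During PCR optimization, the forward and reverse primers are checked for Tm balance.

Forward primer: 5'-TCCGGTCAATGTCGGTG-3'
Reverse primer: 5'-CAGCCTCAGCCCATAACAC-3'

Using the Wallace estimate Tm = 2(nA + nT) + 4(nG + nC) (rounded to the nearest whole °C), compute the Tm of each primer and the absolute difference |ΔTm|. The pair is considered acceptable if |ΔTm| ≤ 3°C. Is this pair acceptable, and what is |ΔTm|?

|ΔTm| = 6°C; the pair is not acceptable.

Forward: A=2 T=5 G=6 C=4 → Tm = 2·7 + 4·10 = 54°C.
Reverse: A=6 T=2 G=2 C=9 → Tm = 2·8 + 4·11 = 60°C.
|ΔTm| = |54 − 60| = 6°C, > 3°C.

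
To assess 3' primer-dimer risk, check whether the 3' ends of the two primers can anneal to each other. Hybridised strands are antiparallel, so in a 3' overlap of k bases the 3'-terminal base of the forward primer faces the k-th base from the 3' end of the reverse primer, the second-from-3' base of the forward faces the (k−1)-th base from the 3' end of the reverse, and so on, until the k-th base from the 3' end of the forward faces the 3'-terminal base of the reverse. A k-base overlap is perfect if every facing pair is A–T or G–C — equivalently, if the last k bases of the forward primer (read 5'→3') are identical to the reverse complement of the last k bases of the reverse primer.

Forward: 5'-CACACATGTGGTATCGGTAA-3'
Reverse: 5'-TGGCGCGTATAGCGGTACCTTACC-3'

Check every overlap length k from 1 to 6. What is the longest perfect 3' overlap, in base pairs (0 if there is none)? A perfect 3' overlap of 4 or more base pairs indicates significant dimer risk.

Longest perfect overlap: 5 complementary base pairs; significant dimer risk (threshold 4).

Last 6 bases (5'→3') — forward …CGGTAA, reverse …CTTACC.
Reverse complement of the reverse primer's last 6 bases: GGTAAG; its first k bases are the reverse complement of the reverse primer's last k bases, so a perfect k-base overlap needs the forward primer's last k bases to equal them.
Comparing (forward last k vs required): k=1: A vs G ✗; k=2: AA vs GG ✗; k=3: TAA vs GGT ✗; k=4: GTAA vs GGTA ✗; k=5: GGTAA vs GGTAA ✓; k=6: CGGTAA vs GGTAAG ✗.
Only k = 5 is perfect, so the longest perfect 3' overlap is 5.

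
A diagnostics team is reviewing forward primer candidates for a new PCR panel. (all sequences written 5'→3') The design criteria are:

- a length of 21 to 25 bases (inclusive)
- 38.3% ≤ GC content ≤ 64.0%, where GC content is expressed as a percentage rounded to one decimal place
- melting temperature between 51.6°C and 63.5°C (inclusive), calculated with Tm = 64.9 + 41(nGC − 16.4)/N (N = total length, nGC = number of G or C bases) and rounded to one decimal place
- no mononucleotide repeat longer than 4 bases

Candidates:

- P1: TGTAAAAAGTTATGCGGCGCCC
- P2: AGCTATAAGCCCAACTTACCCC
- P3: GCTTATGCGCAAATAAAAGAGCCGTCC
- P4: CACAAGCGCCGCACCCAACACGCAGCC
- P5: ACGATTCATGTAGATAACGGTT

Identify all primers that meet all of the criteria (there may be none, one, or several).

P2 only.

P1 (22 nt, A=6 T=5 G=6 C=5): length 22 ✓; GC 11/22 = 50.0% ✓; Tm = 64.9 + 41·(11 − 16.4)/22 = 54.8°C ✓; longest run = 5, exceeds 4 ✗ — fails.
P2 (22 nt, A=7 T=4 G=2 C=9): length 22 ✓; GC 11/22 = 50.0% ✓; Tm = 64.9 + 41·(11 − 16.4)/22 = 54.8°C ✓; longest run = 4 ✓ — passes.
P3 (27 nt, A=9 T=5 G=6 C=7): length 27, outside 21–25 ✗; GC 13/27 = 48.1% ✓; Tm = 64.9 + 41·(13 − 16.4)/27 = 59.7°C ✓; longest run = 4 ✓ — fails.
P4 (27 nt, A=8 T=0 G=5 C=14): length 27, outside 21–25 ✗; GC 19/27 = 70.4%, outside 38.3–64.0% ✗; Tm = 64.9 + 41·(19 − 16.4)/27 = 68.8°C, outside 51.6–63.5°C ✗; longest run = 3 ✓ — fails.
P5 (22 nt, A=7 T=7 G=5 C=3): length 22 ✓; GC 8/22 = 36.4%, outside 38.3–64.0% ✗; Tm = 64.9 + 41·(8 − 16.4)/22 = 49.2°C, outside 51.6–63.5°C ✗; longest run = 2 ✓ — fails.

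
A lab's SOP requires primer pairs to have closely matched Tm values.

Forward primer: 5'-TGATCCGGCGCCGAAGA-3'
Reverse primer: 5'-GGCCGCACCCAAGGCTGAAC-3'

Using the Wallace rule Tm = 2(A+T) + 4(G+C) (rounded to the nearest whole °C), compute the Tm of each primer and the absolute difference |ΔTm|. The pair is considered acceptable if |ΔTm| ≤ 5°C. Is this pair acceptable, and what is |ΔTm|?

Forward: A=4 T=2 G=6 C=5 → Tm = 2·6 + 4·11 = 56°C.
Reverse: A=5 T=1 G=6 C=8 → Tm = 2·6 + 4·14 = 68°C.
|ΔTm| = |56 − 68| = 12°C, > 5°C.

|ΔTm| = 12°C; the pair is not acceptable.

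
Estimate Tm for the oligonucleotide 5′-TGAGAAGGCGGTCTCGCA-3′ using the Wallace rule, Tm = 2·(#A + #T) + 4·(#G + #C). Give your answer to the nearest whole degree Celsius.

58°C

Base counts: A=4, T=3, G=7, C=4 (length 18).
Tm = 2·(4+3) + 4·(7+4) = 2·7 + 4·11 = 14 + 44 = 58°C.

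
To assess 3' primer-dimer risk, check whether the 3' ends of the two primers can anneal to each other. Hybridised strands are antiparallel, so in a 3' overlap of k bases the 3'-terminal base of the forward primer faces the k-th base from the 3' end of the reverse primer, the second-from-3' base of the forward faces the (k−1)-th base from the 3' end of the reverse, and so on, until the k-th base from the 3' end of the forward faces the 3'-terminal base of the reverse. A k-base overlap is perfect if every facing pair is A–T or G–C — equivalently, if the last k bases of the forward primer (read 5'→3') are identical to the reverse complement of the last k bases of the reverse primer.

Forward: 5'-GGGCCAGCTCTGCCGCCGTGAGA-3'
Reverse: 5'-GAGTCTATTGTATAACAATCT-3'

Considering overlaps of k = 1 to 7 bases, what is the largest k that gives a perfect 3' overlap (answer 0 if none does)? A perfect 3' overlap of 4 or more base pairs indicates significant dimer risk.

Last 7 bases (5'→3') — forward …CGTGAGA, reverse …ACAATCT.
Reverse complement of the reverse primer's last 7 bases: AGATTGT; its first k bases are the reverse complement of the reverse primer's last k bases, so a perfect k-base overlap needs the forward primer's last k bases to equal them.
Comparing (forward last k vs required): k=1: A vs A ✓; k=2: GA vs AG ✗; k=3: AGA vs AGA ✓; k=4: GAGA vs AGAT ✗; k=5: TGAGA vs AGATT ✗; k=6: GTGAGA vs AGATTG ✗; k=7: CGTGAGA vs AGATTGT ✗.
Perfect overlaps at k = 1, 3; the largest is 3.

Longest perfect overlap: 3 complementary base pairs; below the dimer-risk threshold (threshold 4).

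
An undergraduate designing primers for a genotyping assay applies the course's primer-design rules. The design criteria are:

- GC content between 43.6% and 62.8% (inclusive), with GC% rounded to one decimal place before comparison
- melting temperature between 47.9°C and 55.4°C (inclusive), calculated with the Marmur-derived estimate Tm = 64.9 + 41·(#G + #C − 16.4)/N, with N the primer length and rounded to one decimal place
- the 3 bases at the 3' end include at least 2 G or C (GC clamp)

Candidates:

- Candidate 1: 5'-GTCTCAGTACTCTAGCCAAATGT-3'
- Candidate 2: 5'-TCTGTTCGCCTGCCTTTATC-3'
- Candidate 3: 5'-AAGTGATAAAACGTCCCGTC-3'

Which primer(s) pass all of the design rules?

Candidate 3 only.

Candidate 1 (23 nt, A=6 T=7 G=4 C=6): GC 10/23 = 43.5%, outside 43.6–62.8% ✗; Tm = 64.9 + 41·(10 − 16.4)/23 = 53.5°C ✓; 3' end TGT has 1 G/C, need ≥2 ✗ — fails.
Candidate 2 (20 nt, A=1 T=9 G=3 C=7): GC 10/20 = 50.0% ✓; Tm = 64.9 + 41·(10 − 16.4)/20 = 51.8°C ✓; 3' end ATC has 1 G/C, need ≥2 ✗ — fails.
Candidate 3 (20 nt, A=7 T=4 G=4 C=5): GC 9/20 = 45.0% ✓; Tm = 64.9 + 41·(9 − 16.4)/20 = 49.7°C ✓; 3' end GTC has 2 G/C ✓ — passes.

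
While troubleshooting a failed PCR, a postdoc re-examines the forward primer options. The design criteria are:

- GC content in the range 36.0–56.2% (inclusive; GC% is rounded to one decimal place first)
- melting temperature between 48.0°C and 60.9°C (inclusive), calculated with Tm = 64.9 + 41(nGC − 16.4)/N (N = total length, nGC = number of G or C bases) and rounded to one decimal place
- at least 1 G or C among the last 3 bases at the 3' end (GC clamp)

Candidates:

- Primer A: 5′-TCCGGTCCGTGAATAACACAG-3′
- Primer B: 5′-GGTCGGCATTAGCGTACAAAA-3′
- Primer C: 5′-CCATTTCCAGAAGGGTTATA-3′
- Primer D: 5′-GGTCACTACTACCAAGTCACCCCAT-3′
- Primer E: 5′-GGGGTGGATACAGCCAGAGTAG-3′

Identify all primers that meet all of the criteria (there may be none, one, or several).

Primer A and Primer D.

Primer A (21 nt, A=6 T=4 G=5 C=6): GC 11/21 = 52.4% ✓; Tm = 64.9 + 41·(11 − 16.4)/21 = 54.4°C ✓; 3' end CAG has 2 G/C ✓ — passes.
Primer B (21 nt, A=7 T=4 G=6 C=4): GC 10/21 = 47.6% ✓; Tm = 64.9 + 41·(10 − 16.4)/21 = 52.4°C ✓; 3' end AAA has 0 G/C, need ≥1 ✗ — fails.
Primer C (20 nt, A=6 T=6 G=4 C=4): GC 8/20 = 40.0% ✓; Tm = 64.9 + 41·(8 − 16.4)/20 = 47.7°C, outside 48.0–60.9°C ✗; 3' end ATA has 0 G/C, need ≥1 ✗ — fails.
Primer D (25 nt, A=7 T=5 G=3 C=10): GC 13/25 = 52.0% ✓; Tm = 64.9 + 41·(13 − 16.4)/25 = 59.3°C ✓; 3' end CAT has 1 G/C ✓ — passes.
Primer E (22 nt, A=6 T=3 G=10 C=3): GC 13/22 = 59.1%, outside 36.0–56.2% ✗; Tm = 64.9 + 41·(13 − 16.4)/22 = 58.6°C ✓; 3' end TAG has 1 G/C ✓ — fails.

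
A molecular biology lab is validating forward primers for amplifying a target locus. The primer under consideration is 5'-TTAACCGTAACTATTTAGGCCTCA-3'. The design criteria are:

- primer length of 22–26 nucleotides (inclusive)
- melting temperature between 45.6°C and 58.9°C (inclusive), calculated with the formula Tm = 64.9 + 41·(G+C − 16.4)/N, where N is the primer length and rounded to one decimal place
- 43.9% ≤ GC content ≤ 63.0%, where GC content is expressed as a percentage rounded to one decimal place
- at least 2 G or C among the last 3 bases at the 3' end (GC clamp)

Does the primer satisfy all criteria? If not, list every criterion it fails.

Base counts: A=7, T=8, G=3, C=6 (length 24).
length: length 24 ✓
Tm: Tm = 64.9 + 41·(9 − 16.4)/24 = 52.3°C ✓
GC content: GC 9/24 = 37.5%, outside 43.9–63.0% ✗
GC clamp: 3' end TCA has 1 G/C, need ≥2 ✗

Fails: GC content, GC clamp.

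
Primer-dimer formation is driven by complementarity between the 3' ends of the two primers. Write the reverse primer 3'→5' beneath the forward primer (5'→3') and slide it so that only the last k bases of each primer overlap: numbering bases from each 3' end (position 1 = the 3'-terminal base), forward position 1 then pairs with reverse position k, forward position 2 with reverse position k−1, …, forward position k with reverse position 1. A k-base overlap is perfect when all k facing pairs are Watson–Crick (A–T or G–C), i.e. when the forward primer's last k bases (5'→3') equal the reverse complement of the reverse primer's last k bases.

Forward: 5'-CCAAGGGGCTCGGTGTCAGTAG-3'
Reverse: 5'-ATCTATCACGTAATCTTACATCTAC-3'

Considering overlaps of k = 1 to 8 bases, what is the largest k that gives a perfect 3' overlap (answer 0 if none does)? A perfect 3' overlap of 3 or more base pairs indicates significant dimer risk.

Last 8 bases (5'→3') — forward …GTCAGTAG, reverse …ACATCTAC.
Reverse complement of the reverse primer's last 8 bases: GTAGATGT; its first k bases are the reverse complement of the reverse primer's last k bases, so a perfect k-base overlap needs the forward primer's last k bases to equal them.
Comparing (forward last k vs required): k=1: G vs G ✓; k=2: AG vs GT ✗; k=3: TAG vs GTA ✗; k=4: GTAG vs GTAG ✓; k=5: AGTAG vs GTAGA ✗; k=6: CAGTAG vs GTAGAT ✗; k=7: TCAGTAG vs GTAGATG ✗; k=8: GTCAGTAG vs GTAGATGT ✗.
Perfect overlaps at k = 1, 4; the largest is 4.

Longest perfect overlap: 4 complementary base pairs; significant dimer risk (threshold 3).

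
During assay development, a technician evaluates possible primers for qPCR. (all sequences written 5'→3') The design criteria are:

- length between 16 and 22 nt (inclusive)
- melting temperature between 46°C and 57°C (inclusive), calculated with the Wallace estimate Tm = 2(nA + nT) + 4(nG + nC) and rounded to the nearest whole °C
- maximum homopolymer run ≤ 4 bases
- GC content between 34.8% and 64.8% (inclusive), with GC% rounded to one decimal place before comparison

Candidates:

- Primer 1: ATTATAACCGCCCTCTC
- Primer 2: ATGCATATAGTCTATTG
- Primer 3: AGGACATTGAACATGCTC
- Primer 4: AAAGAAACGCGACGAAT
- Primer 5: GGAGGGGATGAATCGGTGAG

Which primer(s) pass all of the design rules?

Primer 1 (17 nt, A=4 T=5 G=1 C=7): length 17 ✓; Tm = 2·9 + 4·8 = 50°C ✓; longest run = 3 ✓; GC 8/17 = 47.1% ✓ — passes.
Primer 2 (17 nt, A=5 T=7 G=3 C=2): length 17 ✓; Tm = 2·12 + 4·5 = 44°C, outside 46–57°C ✗; longest run = 2 ✓; GC 5/17 = 29.4%, outside 34.8–64.8% ✗ — fails.
Primer 3 (18 nt, A=6 T=4 G=4 C=4): length 18 ✓; Tm = 2·10 + 4·8 = 52°C ✓; longest run = 2 ✓; GC 8/18 = 44.4% ✓ — passes.
Primer 4 (17 nt, A=9 T=1 G=4 C=3): length 17 ✓; Tm = 2·10 + 4·7 = 48°C ✓; longest run = 3 ✓; GC 7/17 = 41.2% ✓ — passes.
Primer 5 (20 nt, A=5 T=3 G=11 C=1): length 20 ✓; Tm = 2·8 + 4·12 = 64°C, outside 46–57°C ✗; longest run = 4 ✓; GC 12/20 = 60.0% ✓ — fails.

Primer 1, Primer 3 and Primer 4.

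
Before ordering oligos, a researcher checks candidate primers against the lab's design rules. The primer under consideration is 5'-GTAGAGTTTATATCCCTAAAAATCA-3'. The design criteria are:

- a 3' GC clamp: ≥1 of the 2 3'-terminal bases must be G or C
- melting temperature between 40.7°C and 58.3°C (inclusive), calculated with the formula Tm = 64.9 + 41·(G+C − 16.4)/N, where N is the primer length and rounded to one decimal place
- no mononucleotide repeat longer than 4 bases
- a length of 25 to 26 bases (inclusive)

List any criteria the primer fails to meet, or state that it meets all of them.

Base counts: A=10, T=8, G=3, C=4 (length 25).
GC clamp: 3' end CA has 1 G/C ✓
Tm: Tm = 64.9 + 41·(7 − 16.4)/25 = 49.5°C ✓
homopolymer run: longest run = 5, exceeds 4 ✗
length: length 25 ✓

Fails: homopolymer run.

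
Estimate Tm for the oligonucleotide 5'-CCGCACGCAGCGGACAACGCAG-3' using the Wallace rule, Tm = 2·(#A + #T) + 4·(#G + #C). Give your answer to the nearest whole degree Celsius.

76°C

Base counts: A=6, T=0, G=7, C=9 (length 22).
Tm = 2·(6+0) + 4·(7+9) = 2·6 + 4·16 = 12 + 64 = 76°C.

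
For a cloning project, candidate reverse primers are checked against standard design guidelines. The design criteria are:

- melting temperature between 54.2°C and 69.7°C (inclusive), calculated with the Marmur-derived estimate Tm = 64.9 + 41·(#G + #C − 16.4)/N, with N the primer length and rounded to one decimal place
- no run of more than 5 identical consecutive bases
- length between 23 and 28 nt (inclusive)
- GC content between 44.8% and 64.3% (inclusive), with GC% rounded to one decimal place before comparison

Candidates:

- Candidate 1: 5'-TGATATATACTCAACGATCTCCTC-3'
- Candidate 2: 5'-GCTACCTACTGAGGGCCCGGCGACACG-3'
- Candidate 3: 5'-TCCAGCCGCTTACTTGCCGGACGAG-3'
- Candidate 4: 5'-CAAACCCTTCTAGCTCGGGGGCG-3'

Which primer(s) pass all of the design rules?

Candidate 1 (24 nt, A=7 T=8 G=2 C=7): Tm = 64.9 + 41·(9 − 16.4)/24 = 52.3°C, outside 54.2–69.7°C ✗; longest run = 2 ✓; length 24 ✓; GC 9/24 = 37.5%, outside 44.8–64.3% ✗ — fails.
Candidate 2 (27 nt, A=5 T=3 G=9 C=10): Tm = 64.9 + 41·(19 − 16.4)/27 = 68.8°C ✓; longest run = 3 ✓; length 27 ✓; GC 19/27 = 70.4%, outside 44.8–64.3% ✗ — fails.
Candidate 3 (25 nt, A=4 T=5 G=7 C=9): Tm = 64.9 + 41·(16 − 16.4)/25 = 64.2°C ✓; longest run = 2 ✓; length 25 ✓; GC 16/25 = 64.0% ✓ — passes.
Candidate 4 (23 nt, A=4 T=4 G=7 C=8): Tm = 64.9 + 41·(15 − 16.4)/23 = 62.4°C ✓; longest run = 5 ✓; length 23 ✓; GC 15/23 = 65.2%, outside 44.8–64.3% ✗ — fails.

Candidate 3 only.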